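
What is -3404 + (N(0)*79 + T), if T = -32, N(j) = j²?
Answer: -3436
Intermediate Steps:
-3404 + (N(0)*79 + T) = -3404 + (0²*79 - 32) = -3404 + (0*79 - 32) = -3404 + (0 - 32) = -3404 - 32 = -3436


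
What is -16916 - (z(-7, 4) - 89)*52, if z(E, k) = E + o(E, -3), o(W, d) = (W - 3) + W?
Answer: -11040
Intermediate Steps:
o(W, d) = -3 + 2*W (o(W, d) = (-3 + W) + W = -3 + 2*W)
z(E, k) = -3 + 3*E (z(E, k) = E + (-3 + 2*E) = -3 + 3*E)
-16916 - (z(-7, 4) - 89)*52 = -16916 - ((-3 + 3*(-7)) - 89)*52 = -16916 - ((-3 - 21) - 89)*52 = -16916 - (-24 - 89)*52 = -16916 - (-113)*52 = -16916 - 1*(-5876) = -16916 + 5876 = -11040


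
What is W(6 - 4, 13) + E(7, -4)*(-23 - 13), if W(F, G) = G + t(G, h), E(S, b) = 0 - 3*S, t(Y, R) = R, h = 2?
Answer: 771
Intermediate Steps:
E(S, b) = -3*S
W(F, G) = 2 + G (W(F, G) = G + 2 = 2 + G)
W(6 - 4, 13) + E(7, -4)*(-23 - 13) = (2 + 13) + (-3*7)*(-23 - 13) = 15 - 21*(-36) = 15 + 756 = 771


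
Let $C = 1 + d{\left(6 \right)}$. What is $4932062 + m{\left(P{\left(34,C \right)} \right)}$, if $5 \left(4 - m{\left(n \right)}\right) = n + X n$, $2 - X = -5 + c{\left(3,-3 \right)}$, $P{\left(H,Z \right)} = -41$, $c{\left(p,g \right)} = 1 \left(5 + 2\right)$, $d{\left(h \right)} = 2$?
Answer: $\frac{24660371}{5} \approx 4.9321 \cdot 10^{6}$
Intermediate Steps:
$c{\left(p,g \right)} = 7$ ($c{\left(p,g \right)} = 1 \cdot 7 = 7$)
$C = 3$ ($C = 1 + 2 = 3$)
$X = 0$ ($X = 2 - \left(-5 + 7\right) = 2 - 2 = 0$)
$m{\left(n \right)} = 4 - \frac{n}{5}$ ($m{\left(n \right)} = 4 - \frac{n + 0 n}{5} = 4 - \frac{n + 0}{5} = 4 - \frac{n}{5}$)
$4932062 + m{\left(P{\left(34,C \right)} \right)} = 4932062 + \left(4 - - \frac{41}{5}\right) = 4932062 + \left(4 + \frac{41}{5}\right) = 4932062 + \frac{61}{5} = \frac{24660371}{5}$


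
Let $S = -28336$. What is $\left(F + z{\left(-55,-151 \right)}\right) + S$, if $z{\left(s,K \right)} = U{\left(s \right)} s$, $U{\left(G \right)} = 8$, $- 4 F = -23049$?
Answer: $- \frac{92055}{4} \approx -23014.0$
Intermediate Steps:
$F = \frac{23049}{4}$ ($F = \left(- \frac{1}{4}\right) \left(-23049\right) = \frac{23049}{4} \approx 5762.3$)
$z{\left(s,K \right)} = 8 s$
$\left(F + z{\left(-55,-151 \right)}\right) + S = \left(\frac{23049}{4} + 8 \left(-55\right)\right) - 28336 = \left(\frac{23049}{4} - 440\right) - 28336 = \frac{21289}{4} - 28336 = - \frac{92055}{4}$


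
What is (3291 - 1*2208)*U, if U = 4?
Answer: 4332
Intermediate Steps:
(3291 - 1*2208)*U = (3291 - 1*2208)*4 = (3291 - 2208)*4 = 1083*4 = 4332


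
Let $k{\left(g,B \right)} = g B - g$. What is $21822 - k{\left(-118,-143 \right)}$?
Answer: $4830$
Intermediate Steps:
$k{\left(g,B \right)} = - g + B g$ ($k{\left(g,B \right)} = B g - g = - g + B g$)
$21822 - k{\left(-118,-143 \right)} = 21822 - - 118 \left(-1 - 143\right) = 21822 - \left(-118\right) \left(-144\right) = 21822 - 16992 = 4830$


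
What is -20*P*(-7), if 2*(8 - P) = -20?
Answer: 2520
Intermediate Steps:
P = 18 (P = 8 - 1/2*(-20) = 8 + 10 = 18)
-20*P*(-7) = -20*18*(-7) = -360*(-7) = 2520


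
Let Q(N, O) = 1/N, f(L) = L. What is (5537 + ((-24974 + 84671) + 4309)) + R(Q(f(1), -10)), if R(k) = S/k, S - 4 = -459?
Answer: 69088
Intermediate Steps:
S = -455 (S = 4 - 459 = -455)
R(k) = -455/k
(5537 + ((-24974 + 84671) + 4309)) + R(Q(f(1), -10)) = (5537 + ((-24974 + 84671) + 4309)) - 455/(1/1) = (5537 + (59697 + 4309)) - 455/1 = (5537 + 64006) - 455*1 = 69543 - 455 = 69088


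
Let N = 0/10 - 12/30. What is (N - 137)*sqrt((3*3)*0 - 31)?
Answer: -687*I*sqrt(31)/5 ≈ -765.01*I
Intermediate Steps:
N = -2/5 (N = 0*(1/10) - 12*1/30 = 0 - 2/5 = -2/5 ≈ -0.40000)
(N - 137)*sqrt((3*3)*0 - 31) = (-2/5 - 137)*sqrt((3*3)*0 - 31) = -687*sqrt(9*0 - 31)/5 = -687*sqrt(0 - 31)/5 = -687*I*sqrt(31)/5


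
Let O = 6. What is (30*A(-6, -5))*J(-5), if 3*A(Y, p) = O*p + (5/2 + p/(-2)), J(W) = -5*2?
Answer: 2500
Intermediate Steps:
J(W) = -10
A(Y, p) = 5/6 + 11*p/6 (A(Y, p) = (6*p + (5/2 + p/(-2)))/3 = (6*p + (5*(1/2) + p*(-1/2)))/3 = (6*p + (5/2 - p/2))/3 = (5/2 + 11*p/2)/3 = 5/6 + 11*p/6)
(30*A(-6, -5))*J(-5) = (30*(5/6 + (11/6)*(-5)))*(-10) = (30*(5/6 - 55/6))*(-10) = (30*(-25/3))*(-10) = -250*(-10) = 2500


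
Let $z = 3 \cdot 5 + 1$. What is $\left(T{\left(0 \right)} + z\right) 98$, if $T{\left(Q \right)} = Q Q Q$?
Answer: $1568$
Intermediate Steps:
$z = 16$ ($z = 15 + 1 = 16$)
$T{\left(Q \right)} = Q^{3}$ ($T{\left(Q \right)} = Q^{2} Q = Q^{3}$)
$\left(T{\left(0 \right)} + z\right) 98 = \left(0^{3} + 16\right) 98 = \left(0 + 16\right) 98 = 16 \cdot 98 = 1568$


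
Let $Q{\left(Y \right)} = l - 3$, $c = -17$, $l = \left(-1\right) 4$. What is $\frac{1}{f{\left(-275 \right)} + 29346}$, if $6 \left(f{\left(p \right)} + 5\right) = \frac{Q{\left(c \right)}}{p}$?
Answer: $\frac{1650}{48412657} \approx 3.4082 \cdot 10^{-5}$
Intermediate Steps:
$l = -4$
$Q{\left(Y \right)} = -7$ ($Q{\left(Y \right)} = -4 - 3 = -7$)
$f{\left(p \right)} = -5 - \frac{7}{6 p}$ ($f{\left(p \right)} = -5 + \frac{\left(-7\right) \frac{1}{p}}{6} = -5 - \frac{7}{6 p}$)
$\frac{1}{f{\left(-275 \right)} + 29346} = \frac{1}{\left(-5 - \frac{7}{6 \left(-275\right)}\right) + 29346} = \frac{1}{\left(-5 - - \frac{7}{1650}\right) + 29346} = \frac{1}{\left(-5 + \frac{7}{1650}\right) + 29346} = \frac{1}{- \frac{8243}{1650} + 29346} = \frac{1}{\frac{48412657}{1650}} = \frac{1650}{48412657}$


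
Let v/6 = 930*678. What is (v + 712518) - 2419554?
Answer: 2076204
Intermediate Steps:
v = 3783240 (v = 6*(930*678) = 6*630540 = 3783240)
(v + 712518) - 2419554 = (3783240 + 712518) - 2419554 = 4495758 - 2419554 = 2076204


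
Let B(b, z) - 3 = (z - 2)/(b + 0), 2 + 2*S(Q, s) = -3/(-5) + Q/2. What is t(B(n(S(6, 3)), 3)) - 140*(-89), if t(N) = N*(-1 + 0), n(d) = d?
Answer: 49823/4 ≈ 12456.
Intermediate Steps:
S(Q, s) = -7/10 + Q/4 (S(Q, s) = -1 + (-3/(-5) + Q/2)/2 = -1 + (-3*(-⅕) + Q*(½))/2 = -1 + (⅗ + Q/2)/2 = -1 + (3/10 + Q/4) = -7/10 + Q/4)
B(b, z) = 3 + (-2 + z)/b (B(b, z) = 3 + (z - 2)/(b + 0) = 3 + (-2 + z)/b)
t(N) = -N (t(N) = N*(-1) = -N)
t(B(n(S(6, 3)), 3)) - 140*(-89) = -(-2 + 3 + 3*(-7/10 + (¼)*6))/(-7/10 + (¼)*6) - 140*(-89) = -(-2 + 3 + 3*(-7/10 + 3/2))/(-7/10 + 3/2) + 12460 = -(-2 + 3 + 3*(⅘))/⅘ + 12460 = -5*(-2 + 3 + 12/5)/4 + 12460 = -5*17/(4*5) + 12460 = -1*17/4 + 12460 = -17/4 + 12460 = 49823/4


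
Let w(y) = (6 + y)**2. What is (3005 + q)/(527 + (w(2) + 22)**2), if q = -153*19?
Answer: 98/7923 ≈ 0.012369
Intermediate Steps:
q = -2907
(3005 + q)/(527 + (w(2) + 22)**2) = (3005 - 2907)/(527 + ((6 + 2)**2 + 22)**2) = 98/(527 + (8**2 + 22)**2) = 98/(527 + (64 + 22)**2) = 98/(527 + 86**2) = 98/(527 + 7396) = 98/7923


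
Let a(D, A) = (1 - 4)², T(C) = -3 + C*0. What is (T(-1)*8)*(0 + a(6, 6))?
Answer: -216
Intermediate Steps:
T(C) = -3 (T(C) = -3 + 0 = -3)
a(D, A) = 9 (a(D, A) = (-3)² = 9)
(T(-1)*8)*(0 + a(6, 6)) = (-3*8)*(0 + 9) = -24*9 = -216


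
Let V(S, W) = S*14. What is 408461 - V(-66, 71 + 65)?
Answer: 409385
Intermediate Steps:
V(S, W) = 14*S
408461 - V(-66, 71 + 65) = 408461 - 14*(-66) = 408461 - 1*(-924) = 408461 + 924 = 409385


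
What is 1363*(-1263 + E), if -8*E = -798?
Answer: -6342039/4 ≈ -1.5855e+6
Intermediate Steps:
E = 399/4 (E = -⅛*(-798) = 399/4 ≈ 99.750)
1363*(-1263 + E) = 1363*(-1263 + 399/4) = 1363*(-4653/4) = -6342039/4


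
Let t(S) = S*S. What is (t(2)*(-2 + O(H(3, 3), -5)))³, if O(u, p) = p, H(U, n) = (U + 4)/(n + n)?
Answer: -21952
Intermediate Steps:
t(S) = S²
H(U, n) = (4 + U)/(2*n) (H(U, n) = (4 + U)/((2*n)) = (4 + U)*(1/(2*n)) = (4 + U)/(2*n))
(t(2)*(-2 + O(H(3, 3), -5)))³ = (2²*(-2 - 5))³ = (4*(-7))³ = (-28)³ = -21952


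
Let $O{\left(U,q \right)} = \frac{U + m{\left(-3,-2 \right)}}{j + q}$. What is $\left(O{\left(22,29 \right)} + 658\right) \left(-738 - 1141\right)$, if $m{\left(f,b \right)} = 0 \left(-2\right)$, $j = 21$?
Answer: $- \frac{30930219}{25} \approx -1.2372 \cdot 10^{6}$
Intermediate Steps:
$m{\left(f,b \right)} = 0$
$O{\left(U,q \right)} = \frac{U}{21 + q}$ ($O{\left(U,q \right)} = \frac{U + 0}{21 + q} = \frac{U}{21 + q}$)
$\left(O{\left(22,29 \right)} + 658\right) \left(-738 - 1141\right) = \left(\frac{22}{21 + 29} + 658\right) \left(-738 - 1141\right) = \left(\frac{22}{50} + 658\right) \left(-1879\right) = \left(22 \cdot \frac{1}{50} + 658\right) \left(-1879\right) = \left(\frac{11}{25} + 658\right) \left(-1879\right) = \frac{16461}{25} \left(-1879\right) = - \frac{30930219}{25}$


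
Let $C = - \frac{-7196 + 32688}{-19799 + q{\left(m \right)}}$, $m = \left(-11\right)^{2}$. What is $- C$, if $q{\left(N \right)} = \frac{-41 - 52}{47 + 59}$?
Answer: $- \frac{2702152}{2098787} \approx -1.2875$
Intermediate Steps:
$m = 121$
$q{\left(N \right)} = - \frac{93}{106}$
$C = \frac{2702152}{2098787}$ ($C = - \frac{-7196 + 32688}{-19799 - \frac{93}{106}} = - \frac{25492}{- \frac{2098787}{106}} = - \frac{25492 \left(-106\right)}{2098787} = \left(-1\right) \left(- \frac{2702152}{2098787}\right) = \frac{2702152}{2098787} \approx 1.2875$)
$- C = \left(-1\right) \frac{2702152}{2098787} = - \frac{2702152}{2098787}$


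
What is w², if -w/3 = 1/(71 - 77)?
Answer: ¼ ≈ 0.25000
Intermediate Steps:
w = ½ (w = -3/(71 - 77) = -3/(-6) = -3*(-⅙) = ½ ≈ 0.50000)
w² = (½)² = ¼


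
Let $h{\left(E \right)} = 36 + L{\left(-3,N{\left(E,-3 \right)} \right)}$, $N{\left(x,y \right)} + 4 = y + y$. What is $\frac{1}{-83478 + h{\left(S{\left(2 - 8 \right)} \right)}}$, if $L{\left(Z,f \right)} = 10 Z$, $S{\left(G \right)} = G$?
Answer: $- \frac{1}{83472} \approx -1.198 \cdot 10^{-5}$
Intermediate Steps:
$N{\left(x,y \right)} = -4 + 2 y$ ($N{\left(x,y \right)} = -4 + \left(y + y\right) = -4 + 2 y$)
$h{\left(E \right)} = 6$ ($h{\left(E \right)} = 36 + 10 \left(-3\right) = 36 - 30 = 6$)
$\frac{1}{-83478 + h{\left(S{\left(2 - 8 \right)} \right)}} = \frac{1}{-83478 + 6} = \frac{1}{-83472} = - \frac{1}{83472}$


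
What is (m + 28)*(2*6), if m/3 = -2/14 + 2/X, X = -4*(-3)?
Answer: 2358/7 ≈ 336.86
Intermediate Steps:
X = 12
m = 1/14 (m = 3*(-2/14 + 2/12) = 3*(-2*1/14 + 2*(1/12)) = 3*(-1/7 + 1/6) = 3*(1/42) = 1/14 ≈ 0.071429)
(m + 28)*(2*6) = (1/14 + 28)*(2*6) = (393/14)*12 = 2358/7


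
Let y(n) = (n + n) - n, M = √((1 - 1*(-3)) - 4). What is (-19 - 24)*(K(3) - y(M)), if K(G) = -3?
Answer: 129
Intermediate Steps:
M = 0 (M = √((1 + 3) - 4) = √(4 - 4) = √0 = 0)
y(n) = n (y(n) = 2*n - n = n)
(-19 - 24)*(K(3) - y(M)) = (-19 - 24)*(-3 - 1*0) = -43*(-3 + 0) = -43*(-3) = 129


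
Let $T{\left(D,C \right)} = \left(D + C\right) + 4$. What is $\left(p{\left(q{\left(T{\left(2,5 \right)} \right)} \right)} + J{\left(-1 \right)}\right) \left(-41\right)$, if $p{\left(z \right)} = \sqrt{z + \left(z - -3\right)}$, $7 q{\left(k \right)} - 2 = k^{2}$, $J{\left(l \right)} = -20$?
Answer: $820 - \frac{41 \sqrt{1869}}{7} \approx 566.78$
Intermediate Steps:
$T{\left(D,C \right)} = 4 + C + D$ ($T{\left(D,C \right)} = \left(C + D\right) + 4 = 4 + C + D$)
$q{\left(k \right)} = \frac{2}{7} + \frac{k^{2}}{7}$
$p{\left(z \right)} = \sqrt{3 + 2 z}$ ($p{\left(z \right)} = \sqrt{z + \left(z + 3\right)} = \sqrt{z + \left(3 + z\right)} = \sqrt{3 + 2 z}$)
$\left(p{\left(q{\left(T{\left(2,5 \right)} \right)} \right)} + J{\left(-1 \right)}\right) \left(-41\right) = \left(\sqrt{3 + 2 \left(\frac{2}{7} + \frac{\left(4 + 5 + 2\right)^{2}}{7}\right)} - 20\right) \left(-41\right) = \left(\sqrt{3 + 2 \left(\frac{2}{7} + \frac{11^{2}}{7}\right)} - 20\right) \left(-41\right) = \left(\sqrt{3 + 2 \left(\frac{2}{7} + \frac{1}{7} \cdot 121\right)} - 20\right) \left(-41\right) = \left(\sqrt{3 + 2 \left(\frac{2}{7} + \frac{121}{7}\right)} - 20\right) \left(-41\right) = \left(\sqrt{3 + 2 \cdot \frac{123}{7}} - 20\right) \left(-41\right) = \left(\sqrt{3 + \frac{246}{7}} - 20\right) \left(-41\right) = \left(\sqrt{\frac{267}{7}} - 20\right) \left(-41\right) = \left(\frac{\sqrt{1869}}{7} - 20\right) \left(-41\right) = \left(-20 + \frac{\sqrt{1869}}{7}\right) \left(-41\right) = 820 - \frac{41 \sqrt{1869}}{7}$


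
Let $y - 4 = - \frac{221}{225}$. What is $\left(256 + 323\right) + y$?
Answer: $\frac{130954}{225} \approx 582.02$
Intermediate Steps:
$y = \frac{679}{225}$ ($y = 4 - \frac{221}{225} = \frac{679}{225} \approx 3.0178$)
$\left(256 + 323\right) + y = \left(256 + 323\right) + \frac{679}{225} = 579 + \frac{679}{225} = \frac{130954}{225}$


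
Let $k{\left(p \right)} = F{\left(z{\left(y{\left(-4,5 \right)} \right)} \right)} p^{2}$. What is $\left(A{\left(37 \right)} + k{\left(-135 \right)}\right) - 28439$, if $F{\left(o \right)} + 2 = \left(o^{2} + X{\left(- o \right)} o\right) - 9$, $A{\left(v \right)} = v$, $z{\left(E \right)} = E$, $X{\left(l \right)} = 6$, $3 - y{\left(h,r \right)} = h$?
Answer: $1429598$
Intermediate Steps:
$y{\left(h,r \right)} = 3 - h$
$F{\left(o \right)} = -11 + o^{2} + 6 o$ ($F{\left(o \right)} = -2 - \left(9 - o^{2} - 6 o\right) = -2 + \left(-9 + o^{2} + 6 o\right) = -11 + o^{2} + 6 o$)
$k{\left(p \right)} = 80 p^{2}$ ($k{\left(p \right)} = \left(-11 + \left(3 - -4\right)^{2} + 6 \left(3 - -4\right)\right) p^{2} = \left(-11 + \left(3 + 4\right)^{2} + 6 \left(3 + 4\right)\right) p^{2} = \left(-11 + 7^{2} + 6 \cdot 7\right) p^{2} = \left(-11 + 49 + 42\right) p^{2} = 80 p^{2}$)
$\left(A{\left(37 \right)} + k{\left(-135 \right)}\right) - 28439 = \left(37 + 80 \left(-135\right)^{2}\right) - 28439 = \left(37 + 80 \cdot 18225\right) - 28439 = \left(37 + 1458000\right) - 28439 = 1458037 - 28439 = 1429598$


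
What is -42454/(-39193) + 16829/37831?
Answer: 2265656271/1482710383 ≈ 1.5280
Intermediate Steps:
-42454/(-39193) + 16829/37831 = -42454*(-1/39193) + 16829*(1/37831) = 42454/39193 + 16829/37831 = 2265656271/1482710383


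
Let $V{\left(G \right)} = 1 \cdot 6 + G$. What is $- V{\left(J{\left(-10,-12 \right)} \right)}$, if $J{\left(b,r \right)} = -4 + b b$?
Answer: $-102$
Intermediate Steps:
$J{\left(b,r \right)} = -4 + b^{2}$
$V{\left(G \right)} = 6 + G$
$- V{\left(J{\left(-10,-12 \right)} \right)} = - (6 - \left(4 - \left(-10\right)^{2}\right)) = - (6 + \left(-4 + 100\right)) = - (6 + 96) = \left(-1\right) 102 = -102$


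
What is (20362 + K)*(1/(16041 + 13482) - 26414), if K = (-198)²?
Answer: -3573137627222/2271 ≈ -1.5734e+9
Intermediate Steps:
K = 39204
(20362 + K)*(1/(16041 + 13482) - 26414) = (20362 + 39204)*(1/(16041 + 13482) - 26414) = 59566*(1/29523 - 26414) = 59566*(-779820521/29523) = -3573137627222/2271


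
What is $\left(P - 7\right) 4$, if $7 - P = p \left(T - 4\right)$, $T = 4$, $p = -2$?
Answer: $0$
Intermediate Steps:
$P = 7$ ($P = 7 - - 2 \left(4 - 4\right) = 7 - \left(-2\right) 0 = 7 - 0 = 7 + 0 = 7$)
$\left(P - 7\right) 4 = \left(7 - 7\right) 4 = 0 \cdot 4 = 0$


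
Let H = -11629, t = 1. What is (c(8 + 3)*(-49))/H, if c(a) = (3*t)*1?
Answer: 147/11629 ≈ 0.012641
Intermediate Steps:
c(a) = 3 (c(a) = (3*1)*1 = 3*1 = 3)
(c(8 + 3)*(-49))/H = (3*(-49))/(-11629) = -147*(-1/11629) = 147/11629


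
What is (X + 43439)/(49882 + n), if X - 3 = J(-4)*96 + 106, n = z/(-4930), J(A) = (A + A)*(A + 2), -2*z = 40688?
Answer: 55566030/61484651 ≈ 0.90374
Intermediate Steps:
z = -20344 (z = -½*40688 = -20344)
J(A) = 2*A*(2 + A) (J(A) = (2*A)*(2 + A) = 2*A*(2 + A))
n = 10172/2465 (n = -20344/(-4930) = -20344*(-1/4930) = 10172/2465 ≈ 4.1266)
X = 1645 (X = 3 + ((2*(-4)*(2 - 4))*96 + 106) = 3 + ((2*(-4)*(-2))*96 + 106) = 3 + (16*96 + 106) = 3 + (1536 + 106) = 3 + 1642 = 1645)
(X + 43439)/(49882 + n) = (1645 + 43439)/(49882 + 10172/2465) = 45084/(122969302/2465) = 45084*(2465/122969302) = 55566030/61484651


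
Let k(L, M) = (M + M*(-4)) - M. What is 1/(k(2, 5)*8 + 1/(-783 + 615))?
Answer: -168/26881 ≈ -0.0062498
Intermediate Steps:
k(L, M) = -4*M (k(L, M) = (M - 4*M) - M = -3*M - M = -4*M)
1/(k(2, 5)*8 + 1/(-783 + 615)) = 1/(-4*5*8 + 1/(-783 + 615)) = 1/(-20*8 + 1/(-168)) = 1/(-160 - 1/168) = 1/(-26881/168) = -168/26881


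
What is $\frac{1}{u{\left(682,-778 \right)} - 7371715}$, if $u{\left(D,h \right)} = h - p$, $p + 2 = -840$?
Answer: $- \frac{1}{7371651} \approx -1.3565 \cdot 10^{-7}$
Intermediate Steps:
$p = -842$ ($p = -2 - 840 = -842$)
$u{\left(D,h \right)} = 842 + h$ ($u{\left(D,h \right)} = h - -842 = h + 842 = 842 + h$)
$\frac{1}{u{\left(682,-778 \right)} - 7371715} = \frac{1}{\left(842 - 778\right) - 7371715} = \frac{1}{64 - 7371715} = \frac{1}{-7371651} = - \frac{1}{7371651}$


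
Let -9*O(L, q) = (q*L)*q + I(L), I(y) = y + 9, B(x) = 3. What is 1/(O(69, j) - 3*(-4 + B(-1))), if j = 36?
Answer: -3/29825 ≈ -0.00010059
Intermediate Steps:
I(y) = 9 + y
O(L, q) = -1 - L/9 - L*q²/9 (O(L, q) = -((q*L)*q + (9 + L))/9 = -((L*q)*q + (9 + L))/9 = -(L*q² + (9 + L))/9 = -(9 + L + L*q²)/9 = -1 - L/9 - L*q²/9)
1/(O(69, j) - 3*(-4 + B(-1))) = 1/((-1 - ⅑*69 - ⅑*69*36²) - 3*(-4 + 3)) = 1/((-1 - 23/3 - ⅑*69*1296) - 3*(-1)) = 1/((-1 - 23/3 - 9936) + 3) = 1/(-29834/3 + 3) = 1/(-29825/3) = -3/29825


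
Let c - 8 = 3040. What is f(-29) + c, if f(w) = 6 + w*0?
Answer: 3054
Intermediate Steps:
c = 3048 (c = 8 + 3040 = 3048)
f(w) = 6 (f(w) = 6 + 0 = 6)
f(-29) + c = 6 + 3048 = 3054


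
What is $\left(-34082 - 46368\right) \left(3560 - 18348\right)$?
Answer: $1189694600$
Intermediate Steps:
$\left(-34082 - 46368\right) \left(3560 - 18348\right) = - 80450 \left(3560 - 18348\right) = \left(-80450\right) \left(-14788\right) = 1189694600$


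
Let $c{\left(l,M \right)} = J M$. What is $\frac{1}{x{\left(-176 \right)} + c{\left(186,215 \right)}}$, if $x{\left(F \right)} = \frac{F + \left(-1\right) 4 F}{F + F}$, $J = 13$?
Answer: $\frac{2}{5587} \approx 0.00035797$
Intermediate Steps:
$c{\left(l,M \right)} = 13 M$
$x{\left(F \right)} = - \frac{3}{2}$ ($x{\left(F \right)} = \frac{F - 4 F}{2 F} = - 3 F \frac{1}{2 F} = - \frac{3}{2}$)
$\frac{1}{x{\left(-176 \right)} + c{\left(186,215 \right)}} = \frac{1}{- \frac{3}{2} + 13 \cdot 215} = \frac{1}{- \frac{3}{2} + 2795} = \frac{1}{\frac{5587}{2}} = \frac{2}{5587}$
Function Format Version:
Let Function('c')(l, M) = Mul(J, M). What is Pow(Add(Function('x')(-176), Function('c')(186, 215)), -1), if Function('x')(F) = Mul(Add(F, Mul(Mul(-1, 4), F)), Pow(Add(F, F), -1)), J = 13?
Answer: Rational(2, 5587) ≈ 0.00035797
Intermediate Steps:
Function('c')(l, M) = Mul(13, M)
Function('x')(F) = Rational(-3, 2) (Function('x')(F) = Mul(Add(F, Mul(-4, F)), Pow(Mul(2, F), -1)) = Mul(Mul(-3, F), Mul(Rational(1, 2), Pow(F, -1))) = Rational(-3, 2))
Pow(Add(Function('x')(-176), Function('c')(186, 215)), -1) = Pow(Add(Rational(-3, 2), Mul(13, 215)), -1) = Pow(Add(Rational(-3, 2), 2795), -1) = Pow(Rational(5587, 2), -1) = Rational(2, 5587)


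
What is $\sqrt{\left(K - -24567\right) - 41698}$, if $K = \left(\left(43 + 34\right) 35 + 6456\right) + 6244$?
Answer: $2 i \sqrt{434} \approx 41.665 i$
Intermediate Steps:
$K = 15395$ ($K = \left(77 \cdot 35 + 6456\right) + 6244 = \left(2695 + 6456\right) + 6244 = 9151 + 6244 = 15395$)
$\sqrt{\left(K - -24567\right) - 41698} = \sqrt{\left(15395 - -24567\right) - 41698} = \sqrt{\left(15395 + 24567\right) - 41698} = \sqrt{39962 - 41698} = \sqrt{-1736} = 2 i \sqrt{434}$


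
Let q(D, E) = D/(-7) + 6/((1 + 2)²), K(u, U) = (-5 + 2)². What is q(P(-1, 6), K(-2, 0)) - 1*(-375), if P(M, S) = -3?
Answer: 7898/21 ≈ 376.10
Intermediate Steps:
K(u, U) = 9 (K(u, U) = (-3)² = 9)
q(D, E) = ⅔ - D/7 (q(D, E) = D*(-⅐) + 6/(3²) = -D/7 + 6/9 = -D/7 + 6*(⅑) = -D/7 + ⅔ = ⅔ - D/7)
q(P(-1, 6), K(-2, 0)) - 1*(-375) = (⅔ - ⅐*(-3)) - 1*(-375) = (⅔ + 3/7) + 375 = 23/21 + 375 = 7898/21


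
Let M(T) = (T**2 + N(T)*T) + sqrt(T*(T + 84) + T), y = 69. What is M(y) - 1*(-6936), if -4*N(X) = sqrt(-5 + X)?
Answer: 11559 + sqrt(10626) ≈ 11662.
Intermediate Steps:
N(X) = -sqrt(-5 + X)/4
M(T) = T**2 + sqrt(T + T*(84 + T)) - T*sqrt(-5 + T)/4 (M(T) = (T**2 + (-sqrt(-5 + T)/4)*T) + sqrt(T*(T + 84) + T) = (T**2 - T*sqrt(-5 + T)/4) + sqrt(T*(84 + T) + T) = (T**2 - T*sqrt(-5 + T)/4) + sqrt(T + T*(84 + T)) = T**2 + sqrt(T + T*(84 + T)) - T*sqrt(-5 + T)/4)
M(y) - 1*(-6936) = (69**2 + sqrt(69*(85 + 69)) - 1/4*69*sqrt(-5 + 69)) - 1*(-6936) = (4761 + sqrt(69*154) - 1/4*69*sqrt(64)) + 6936 = (4761 + sqrt(10626) - 1/4*69*8) + 6936 = (4761 + sqrt(10626) - 138) + 6936 = (4623 + sqrt(10626)) + 6936 = 11559 + sqrt(10626)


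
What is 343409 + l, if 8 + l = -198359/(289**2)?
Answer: 28680996562/83521 ≈ 3.4340e+5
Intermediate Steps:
l = -866527/83521 (l = -8 - 198359/(289**2) = -8 - 198359/83521 = -866527/83521 ≈ -10.375)
343409 + l = 343409 - 866527/83521 = 28680996562/83521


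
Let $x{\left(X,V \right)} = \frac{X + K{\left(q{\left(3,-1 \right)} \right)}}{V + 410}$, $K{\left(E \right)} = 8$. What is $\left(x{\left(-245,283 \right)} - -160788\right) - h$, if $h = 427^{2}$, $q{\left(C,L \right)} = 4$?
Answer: $- \frac{4976050}{231} \approx -21541.0$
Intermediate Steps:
$h = 182329$
$x{\left(X,V \right)} = \frac{8 + X}{410 + V}$ ($x{\left(X,V \right)} = \frac{X + 8}{V + 410} = \frac{8 + X}{410 + V}$)
$\left(x{\left(-245,283 \right)} - -160788\right) - h = \left(\frac{8 - 245}{410 + 283} - -160788\right) - 182329 = \left(\frac{1}{693} \left(-237\right) + 160788\right) - 182329 = \left(- \frac{79}{231} + 160788\right) - 182329 = \frac{37141949}{231} - 182329 = - \frac{4976050}{231}$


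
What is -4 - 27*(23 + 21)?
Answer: -1192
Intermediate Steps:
-4 - 27*(23 + 21) = -4 - 27*44 = -4 - 1188 = -1192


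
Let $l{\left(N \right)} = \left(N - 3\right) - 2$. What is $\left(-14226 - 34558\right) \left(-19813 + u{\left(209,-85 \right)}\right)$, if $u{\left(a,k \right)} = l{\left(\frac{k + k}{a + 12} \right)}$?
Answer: $\frac{12568904896}{13} \approx 9.6684 \cdot 10^{8}$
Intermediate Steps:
$l{\left(N \right)} = -5 + N$ ($l{\left(N \right)} = \left(-3 + N\right) - 2 = -5 + N$)
$u{\left(a,k \right)} = -5 + \frac{2 k}{12 + a}$ ($u{\left(a,k \right)} = -5 + \frac{k + k}{a + 12} = -5 + \frac{2 k}{12 + a}$)
$\left(-14226 - 34558\right) \left(-19813 + u{\left(209,-85 \right)}\right) = \left(-14226 - 34558\right) \left(-19813 + \frac{-60 - 1045 + 2 \left(-85\right)}{12 + 209}\right) = - 48784 \left(-19813 + \frac{-60 - 1045 - 170}{221}\right) = - 48784 \left(-19813 + \frac{1}{221} \left(-1275\right)\right) = - 48784 \left(-19813 - \frac{75}{13}\right) = \left(-48784\right) \left(- \frac{257644}{13}\right) = \frac{12568904896}{13}$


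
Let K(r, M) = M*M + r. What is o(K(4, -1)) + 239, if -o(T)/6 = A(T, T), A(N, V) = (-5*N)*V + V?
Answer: 959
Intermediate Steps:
K(r, M) = r + M² (K(r, M) = M² + r = r + M²)
A(N, V) = V - 5*N*V (A(N, V) = -5*N*V + V = V - 5*N*V)
o(T) = -6*T*(1 - 5*T)
o(K(4, -1)) + 239 = 6*(4 + (-1)²)*(-1 + 5*(4 + (-1)²)) + 239 = 6*(4 + 1)*(-1 + 5*(4 + 1)) + 239 = 6*5*(-1 + 5*5) + 239 = 6*5*(-1 + 25) + 239 = 6*5*24 + 239 = 720 + 239 = 959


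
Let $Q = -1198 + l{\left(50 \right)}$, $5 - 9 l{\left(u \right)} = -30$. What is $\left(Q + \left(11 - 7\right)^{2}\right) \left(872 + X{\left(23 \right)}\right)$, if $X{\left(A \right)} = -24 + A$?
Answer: $- \frac{9235213}{9} \approx -1.0261 \cdot 10^{6}$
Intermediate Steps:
$l{\left(u \right)} = \frac{35}{9}$ ($l{\left(u \right)} = \frac{5}{9} - - \frac{10}{3} = \frac{5}{9} + \frac{10}{3} = \frac{35}{9}$)
$Q = - \frac{10747}{9}$ ($Q = -1198 + \frac{35}{9} = - \frac{10747}{9} \approx -1194.1$)
$\left(Q + \left(11 - 7\right)^{2}\right) \left(872 + X{\left(23 \right)}\right) = \left(- \frac{10747}{9} + \left(11 - 7\right)^{2}\right) \left(872 + \left(-24 + 23\right)\right) = \left(- \frac{10747}{9} + 4^{2}\right) \left(872 - 1\right) = \left(- \frac{10747}{9} + 16\right) 871 = \left(- \frac{10603}{9}\right) 871 = - \frac{9235213}{9}$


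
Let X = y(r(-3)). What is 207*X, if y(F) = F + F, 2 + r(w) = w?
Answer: -2070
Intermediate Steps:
r(w) = -2 + w
y(F) = 2*F
X = -10 (X = 2*(-2 - 3) = 2*(-5) = -10)
207*X = 207*(-10) = -2070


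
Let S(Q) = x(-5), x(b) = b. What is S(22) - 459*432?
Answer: -198293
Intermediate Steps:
S(Q) = -5
S(22) - 459*432 = -5 - 459*432 = -5 - 198288 = -198293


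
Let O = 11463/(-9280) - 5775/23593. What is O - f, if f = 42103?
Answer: -9218482851679/218943040 ≈ -42105.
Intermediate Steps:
O = -324038559/218943040 (O = 11463*(-1/9280) - 5775*1/23593 = -11463/9280 - 5775/23593 = -324038559/218943040 ≈ -1.4800)
O - f = -324038559/218943040 - 1*42103 = -324038559/218943040 - 42103 = -9218482851679/218943040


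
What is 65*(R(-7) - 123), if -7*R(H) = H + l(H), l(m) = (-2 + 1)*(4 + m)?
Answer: -55705/7 ≈ -7957.9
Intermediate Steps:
l(m) = -4 - m (l(m) = -(4 + m) = -4 - m)
R(H) = 4/7 (R(H) = -(H + (-4 - H))/7 = -1/7*(-4) = 4/7)
65*(R(-7) - 123) = 65*(4/7 - 123) = 65*(-857/7) = -55705/7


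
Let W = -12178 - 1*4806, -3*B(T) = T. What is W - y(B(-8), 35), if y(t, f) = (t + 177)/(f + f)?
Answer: -509597/30 ≈ -16987.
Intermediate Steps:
B(T) = -T/3
y(t, f) = (177 + t)/(2*f) (y(t, f) = (177 + t)/((2*f)) = (177 + t)*(1/(2*f)) = (177 + t)/(2*f))
W = -16984 (W = -12178 - 4806 = -16984)
W - y(B(-8), 35) = -16984 - (177 - ⅓*(-8))/(2*35) = -16984 - (177 + 8/3)/(2*35) = -16984 - 539/(2*35*3) = -16984 - 1*77/30 = -16984 - 77/30 = -509597/30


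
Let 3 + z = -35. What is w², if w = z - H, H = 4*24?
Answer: 17956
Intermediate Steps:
z = -38 (z = -3 - 35 = -38)
H = 96
w = -134 (w = -38 - 1*96 = -38 - 96 = -134)
w² = (-134)² = 17956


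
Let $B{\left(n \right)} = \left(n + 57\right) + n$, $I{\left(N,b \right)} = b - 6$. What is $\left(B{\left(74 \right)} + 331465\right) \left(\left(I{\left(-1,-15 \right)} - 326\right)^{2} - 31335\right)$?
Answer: $29543173580$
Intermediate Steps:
$I{\left(N,b \right)} = -6 + b$
$B{\left(n \right)} = 57 + 2 n$ ($B{\left(n \right)} = \left(57 + n\right) + n = 57 + 2 n$)
$\left(B{\left(74 \right)} + 331465\right) \left(\left(I{\left(-1,-15 \right)} - 326\right)^{2} - 31335\right) = \left(\left(57 + 2 \cdot 74\right) + 331465\right) \left(\left(\left(-6 - 15\right) - 326\right)^{2} - 31335\right) = \left(\left(57 + 148\right) + 331465\right) \left(\left(-21 - 326\right)^{2} - 31335\right) = \left(205 + 331465\right) \left(\left(-347\right)^{2} - 31335\right) = 331670 \left(120409 - 31335\right) = 331670 \cdot 89074 = 29543173580$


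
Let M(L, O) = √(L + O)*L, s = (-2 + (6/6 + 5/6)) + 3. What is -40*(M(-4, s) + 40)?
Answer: -1600 + 80*I*√42/3 ≈ -1600.0 + 172.82*I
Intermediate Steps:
s = 17/6 (s = (-2 + (6*(⅙) + 5*(⅙))) + 3 = (-2 + (1 + ⅚)) + 3 = (-2 + 11/6) + 3 = -⅙ + 3 = 17/6 ≈ 2.8333)
M(L, O) = L*√(L + O)
-40*(M(-4, s) + 40) = -40*(-4*√(-4 + 17/6) + 40) = -40*(-2*I*√42/3 + 40) = -40*(40 - 2*I*√42/3) = -1600 + 80*I*√42/3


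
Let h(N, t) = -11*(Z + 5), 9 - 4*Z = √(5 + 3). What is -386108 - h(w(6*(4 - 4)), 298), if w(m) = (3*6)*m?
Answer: -1544113/4 - 11*√2/2 ≈ -3.8604e+5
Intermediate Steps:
Z = 9/4 - √2/2 (Z = 9/4 - √(5 + 3)/4 = 9/4 - √2/2 ≈ 1.5429)
w(m) = 18*m
h(N, t) = -319/4 + 11*√2/2 (h(N, t) = -11*((9/4 - √2/2) + 5) = -11*(29/4 - √2/2) = -319/4 + 11*√2/2)
-386108 - h(w(6*(4 - 4)), 298) = -386108 - (-319/4 + 11*√2/2) = -386108 + (319/4 - 11*√2/2) = -1544113/4 - 11*√2/2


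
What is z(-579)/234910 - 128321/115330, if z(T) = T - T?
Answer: -128321/115330 ≈ -1.1126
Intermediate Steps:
z(T) = 0
z(-579)/234910 - 128321/115330 = 0/234910 - 128321/115330 = 0*(1/234910) - 128321*1/115330 = 0 - 128321/115330 = -128321/115330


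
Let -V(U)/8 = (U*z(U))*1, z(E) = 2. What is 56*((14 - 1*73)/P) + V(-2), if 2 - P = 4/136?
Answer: -110192/67 ≈ -1644.7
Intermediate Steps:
P = 67/34 (P = 2 - 4/136 = 2 - 1*1/34 = 2 - 1/34 = 67/34 ≈ 1.9706)
V(U) = -16*U (V(U) = -8*U*2 = -8*2*U = -16*U)
56*((14 - 1*73)/P) + V(-2) = 56*((14 - 1*73)/(67/34)) - 16*(-2) = 56*((14 - 73)*(34/67)) + 32 = 56*(-59*34/67) + 32 = 56*(-2006/67) + 32 = -112336/67 + 32 = -110192/67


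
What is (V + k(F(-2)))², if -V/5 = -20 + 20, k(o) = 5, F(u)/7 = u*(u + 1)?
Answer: 25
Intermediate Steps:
F(u) = 7*u*(1 + u) (F(u) = 7*(u*(u + 1)) = 7*(u*(1 + u)) = 7*u*(1 + u))
V = 0 (V = -5*(-20 + 20) = -5*0 = 0)
(V + k(F(-2)))² = (0 + 5)² = 5² = 25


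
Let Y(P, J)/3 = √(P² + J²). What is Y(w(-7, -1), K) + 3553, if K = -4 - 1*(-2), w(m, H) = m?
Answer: 3553 + 3*√53 ≈ 3574.8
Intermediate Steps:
K = -2 (K = -4 + 2 = -2)
Y(P, J) = 3*√(J² + P²) (Y(P, J) = 3*√(P² + J²) = 3*√(J² + P²))
Y(w(-7, -1), K) + 3553 = 3*√((-2)² + (-7)²) + 3553 = 3*√(4 + 49) + 3553 = 3*√53 + 3553 = 3553 + 3*√53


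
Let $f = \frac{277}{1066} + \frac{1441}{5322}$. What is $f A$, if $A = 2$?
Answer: $\frac{1505150}{1418313} \approx 1.0612$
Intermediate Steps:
$f = \frac{752575}{1418313}$ ($f = 277 \cdot \frac{1}{1066} + 1441 \cdot \frac{1}{5322} = \frac{277}{1066} + \frac{1441}{5322} = \frac{752575}{1418313} \approx 0.53061$)
$f A = \frac{752575}{1418313} \cdot 2 = \frac{1505150}{1418313}$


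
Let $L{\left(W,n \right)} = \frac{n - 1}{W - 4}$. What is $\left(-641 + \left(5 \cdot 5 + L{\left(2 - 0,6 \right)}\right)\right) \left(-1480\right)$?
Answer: $915380$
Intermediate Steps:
$L{\left(W,n \right)} = \frac{-1 + n}{-4 + W}$
$\left(-641 + \left(5 \cdot 5 + L{\left(2 - 0,6 \right)}\right)\right) \left(-1480\right) = \left(-641 + \left(5 \cdot 5 + \frac{-1 + 6}{-4 + \left(2 - 0\right)}\right)\right) \left(-1480\right) = \left(-641 + \left(25 + \frac{1}{-4 + \left(2 + 0\right)} 5\right)\right) \left(-1480\right) = \left(-641 + \left(25 + \frac{1}{-4 + 2} \cdot 5\right)\right) \left(-1480\right) = \left(-641 + \left(25 + \frac{1}{-2} \cdot 5\right)\right) \left(-1480\right) = \left(-641 + \left(25 - \frac{5}{2}\right)\right) \left(-1480\right) = \left(-641 + \frac{45}{2}\right) \left(-1480\right) = \left(- \frac{1237}{2}\right) \left(-1480\right) = 915380$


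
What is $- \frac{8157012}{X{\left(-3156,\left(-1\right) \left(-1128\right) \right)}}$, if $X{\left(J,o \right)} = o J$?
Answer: $\frac{679751}{296664} \approx 2.2913$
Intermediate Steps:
$X{\left(J,o \right)} = J o$
$- \frac{8157012}{X{\left(-3156,\left(-1\right) \left(-1128\right) \right)}} = - \frac{8157012}{\left(-3156\right) \left(\left(-1\right) \left(-1128\right)\right)} = - \frac{8157012}{\left(-3156\right) 1128} = - \frac{8157012}{-3559968} = \left(-8157012\right) \left(- \frac{1}{3559968}\right) = \frac{679751}{296664}$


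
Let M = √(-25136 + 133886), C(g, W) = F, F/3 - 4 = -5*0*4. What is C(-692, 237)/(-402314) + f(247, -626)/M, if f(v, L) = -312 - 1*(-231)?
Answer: -6/201157 - 27*√174/1450 ≈ -0.24565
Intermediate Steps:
F = 12 (F = 12 + 3*(-5*0*4) = 12 + 3*(0*4) = 12 + 3*0 = 12 + 0 = 12)
C(g, W) = 12
f(v, L) = -81 (f(v, L) = -312 + 231 = -81)
M = 25*√174 (M = √108750 = 25*√174 ≈ 329.77)
C(-692, 237)/(-402314) + f(247, -626)/M = 12/(-402314) - 81*√174/4350 = 12*(-1/402314) - 27*√174/1450 = -6/201157 - 27*√174/1450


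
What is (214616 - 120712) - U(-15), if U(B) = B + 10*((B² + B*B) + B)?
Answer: 89569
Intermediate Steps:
U(B) = 11*B + 20*B² (U(B) = B + 10*((B² + B²) + B) = B + 10*(2*B² + B) = B + 10*(B + 2*B²) = B + (10*B + 20*B²) = 11*B + 20*B²)
(214616 - 120712) - U(-15) = (214616 - 120712) - (-15)*(11 + 20*(-15)) = 93904 - (-15)*(11 - 300) = 93904 - (-15)*(-289) = 93904 - 1*4335 = 93904 - 4335 = 89569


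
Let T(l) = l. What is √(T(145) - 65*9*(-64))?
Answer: √37585 ≈ 193.87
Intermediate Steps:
√(T(145) - 65*9*(-64)) = √(145 - 65*9*(-64)) = √(145 - 585*(-64)) = √(145 + 37440) = √37585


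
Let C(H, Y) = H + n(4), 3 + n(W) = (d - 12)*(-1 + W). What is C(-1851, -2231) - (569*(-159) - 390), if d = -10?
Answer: 88941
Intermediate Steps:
n(W) = 19 - 22*W (n(W) = -3 + (-10 - 12)*(-1 + W) = -3 - 22*(-1 + W) = -3 + (22 - 22*W) = 19 - 22*W)
C(H, Y) = -69 + H (C(H, Y) = H + (19 - 22*4) = H + (19 - 88) = H - 69 = -69 + H)
C(-1851, -2231) - (569*(-159) - 390) = (-69 - 1851) - (569*(-159) - 390) = -1920 - (-90471 - 390) = -1920 - 1*(-90861) = -1920 + 90861 = 88941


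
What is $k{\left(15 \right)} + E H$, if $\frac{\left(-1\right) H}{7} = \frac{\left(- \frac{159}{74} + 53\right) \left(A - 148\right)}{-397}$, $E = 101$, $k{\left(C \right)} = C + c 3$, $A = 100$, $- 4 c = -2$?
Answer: $- \frac{127216431}{29378} \approx -4330.3$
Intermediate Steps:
$c = \frac{1}{2}$ ($c = \left(- \frac{1}{4}\right) \left(-2\right) = \frac{1}{2} \approx 0.5$)
$k{\left(C \right)} = \frac{3}{2} + C$ ($k{\left(C \right)} = C + \frac{1}{2} \cdot 3 = C + \frac{3}{2} = \frac{3}{2} + C$)
$H = - \frac{632184}{14689}$ ($H = - 7 \frac{\left(- \frac{159}{74} + 53\right) \left(100 - 148\right)}{-397} = - 7 \left(\left(-159\right) \frac{1}{74} + 53\right) \left(-48\right) \left(- \frac{1}{397}\right) = - 7 \left(- \frac{159}{74} + 53\right) \left(-48\right) \left(- \frac{1}{397}\right) = - 7 \cdot \frac{3763}{74} \left(-48\right) \left(- \frac{1}{397}\right) = - 7 \left(\left(- \frac{90312}{37}\right) \left(- \frac{1}{397}\right)\right) = \left(-7\right) \frac{90312}{14689} = - \frac{632184}{14689} \approx -43.038$)
$k{\left(15 \right)} + E H = \left(\frac{3}{2} + 15\right) + 101 \left(- \frac{632184}{14689}\right) = \frac{33}{2} - \frac{63850584}{14689} = - \frac{127216431}{29378}$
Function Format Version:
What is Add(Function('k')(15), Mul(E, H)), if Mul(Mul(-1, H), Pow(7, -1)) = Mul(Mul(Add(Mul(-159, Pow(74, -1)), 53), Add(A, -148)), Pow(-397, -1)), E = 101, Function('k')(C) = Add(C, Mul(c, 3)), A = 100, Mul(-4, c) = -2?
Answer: Rational(-127216431, 29378) ≈ -4330.3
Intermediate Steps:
c = Rational(1, 2) (c = Mul(Rational(-1, 4), -2) = Rational(1, 2) ≈ 0.50000)
Function('k')(C) = Add(Rational(3, 2), C) (Function('k')(C) = Add(C, Mul(Rational(1, 2), 3)) = Add(C, Rational(3, 2)) = Add(Rational(3, 2), C))
H = Rational(-632184, 14689) (H = Mul(-7, Mul(Mul(Add(Mul(-159, Pow(74, -1)), 53), Add(100, -148)), Pow(-397, -1))) = Mul(-7, Mul(Mul(Add(Mul(-159, Rational(1, 74)), 53), -48), Rational(-1, 397))) = Mul(-7, Mul(Mul(Add(Rational(-159, 74), 53), -48), Rational(-1, 397))) = Mul(-7, Mul(Mul(Rational(3763, 74), -48), Rational(-1, 397))) = Mul(-7, Mul(Rational(-90312, 37), Rational(-1, 397))) = Mul(-7, Rational(90312, 14689)) = Rational(-632184, 14689) ≈ -43.038)
Add(Function('k')(15), Mul(E, H)) = Add(Add(Rational(3, 2), 15), Mul(101, Rational(-632184, 14689))) = Add(Rational(33, 2), Rational(-63850584, 14689)) = Rational(-127216431, 29378)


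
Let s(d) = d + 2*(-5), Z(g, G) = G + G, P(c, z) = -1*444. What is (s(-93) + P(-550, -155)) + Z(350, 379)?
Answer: 211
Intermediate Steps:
P(c, z) = -444
Z(g, G) = 2*G
s(d) = -10 + d (s(d) = d - 10 = -10 + d)
(s(-93) + P(-550, -155)) + Z(350, 379) = ((-10 - 93) - 444) + 2*379 = (-103 - 444) + 758 = -547 + 758 = 211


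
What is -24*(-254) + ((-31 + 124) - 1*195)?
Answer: 5994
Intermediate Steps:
-24*(-254) + ((-31 + 124) - 1*195) = 6096 + (93 - 195) = 6096 - 102 = 5994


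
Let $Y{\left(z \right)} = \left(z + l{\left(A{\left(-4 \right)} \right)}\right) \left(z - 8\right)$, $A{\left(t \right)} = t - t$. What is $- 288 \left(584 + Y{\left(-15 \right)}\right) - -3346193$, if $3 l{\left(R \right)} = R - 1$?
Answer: $3076433$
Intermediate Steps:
$A{\left(t \right)} = 0$
$l{\left(R \right)} = - \frac{1}{3} + \frac{R}{3}$ ($l{\left(R \right)} = \frac{R - 1}{3} = \frac{-1 + R}{3} = - \frac{1}{3} + \frac{R}{3}$)
$Y{\left(z \right)} = \left(-8 + z\right) \left(- \frac{1}{3} + z\right)$ ($Y{\left(z \right)} = \left(z + \left(- \frac{1}{3} + \frac{1}{3} \cdot 0\right)\right) \left(z - 8\right) = \left(z + \left(- \frac{1}{3} + 0\right)\right) \left(-8 + z\right) = \left(z - \frac{1}{3}\right) \left(-8 + z\right) = \left(- \frac{1}{3} + z\right) \left(-8 + z\right) = \left(-8 + z\right) \left(- \frac{1}{3} + z\right)$)
$- 288 \left(584 + Y{\left(-15 \right)}\right) - -3346193 = - 288 \left(584 + \left(\frac{8}{3} + \left(-15\right)^{2} - -125\right)\right) - -3346193 = - 288 \left(584 + \left(\frac{8}{3} + 225 + 125\right)\right) + 3346193 = - 288 \left(584 + \frac{1058}{3}\right) + 3346193 = \left(-288\right) \frac{2810}{3} + 3346193 = -269760 + 3346193 = 3076433$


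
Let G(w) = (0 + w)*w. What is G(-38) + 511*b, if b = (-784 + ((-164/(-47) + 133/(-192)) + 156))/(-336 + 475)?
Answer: -1071716501/1254336 ≈ -854.41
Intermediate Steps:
G(w) = w² (G(w) = w*w = w²)
b = -5641835/1254336 (b = (-784 + ((-164*(-1/47) + 133*(-1/192)) + 156))/139 = (-784 + ((164/47 - 133/192) + 156))*(1/139) = (-784 + (25237/9024 + 156))*(1/139) = (-784 + 1432981/9024)*(1/139) = -5641835/9024*1/139 = -5641835/1254336 ≈ -4.4979)
G(-38) + 511*b = (-38)² + 511*(-5641835/1254336) = 1444 - 2882977685/1254336 = -1071716501/1254336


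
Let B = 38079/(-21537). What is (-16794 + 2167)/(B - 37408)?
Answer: 35002411/89521575 ≈ 0.39099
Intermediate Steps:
B = -4231/2393 (B = 38079*(-1/21537) = -4231/2393 ≈ -1.7681)
(-16794 + 2167)/(B - 37408) = (-16794 + 2167)/(-4231/2393 - 37408) = -14627/(-89521575/2393) = -14627*(-2393/89521575) = 35002411/89521575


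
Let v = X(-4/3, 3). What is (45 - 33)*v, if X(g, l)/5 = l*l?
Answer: 540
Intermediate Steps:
X(g, l) = 5*l² (X(g, l) = 5*(l*l) = 5*l²)
v = 45 (v = 5*3² = 5*9 = 45)
(45 - 33)*v = (45 - 33)*45 = 12*45 = 540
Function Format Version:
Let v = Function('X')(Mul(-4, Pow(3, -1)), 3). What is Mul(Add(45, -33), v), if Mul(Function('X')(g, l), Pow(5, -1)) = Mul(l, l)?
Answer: 540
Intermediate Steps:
Function('X')(g, l) = Mul(5, Pow(l, 2)) (Function('X')(g, l) = Mul(5, Mul(l, l)) = Mul(5, Pow(l, 2)))
v = 45 (v = Mul(5, Pow(3, 2)) = Mul(5, 9) = 45)
Mul(Add(45, -33), v) = Mul(Add(45, -33), 45) = Mul(12, 45) = 540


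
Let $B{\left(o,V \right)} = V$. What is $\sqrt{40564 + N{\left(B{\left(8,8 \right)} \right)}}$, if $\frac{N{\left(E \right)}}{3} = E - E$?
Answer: $2 \sqrt{10141} \approx 201.41$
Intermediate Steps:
$N{\left(E \right)} = 0$ ($N{\left(E \right)} = 3 \left(E - E\right) = 3 \cdot 0 = 0$)
$\sqrt{40564 + N{\left(B{\left(8,8 \right)} \right)}} = \sqrt{40564 + 0} = \sqrt{40564} = 2 \sqrt{10141}$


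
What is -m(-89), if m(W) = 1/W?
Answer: 1/89 ≈ 0.011236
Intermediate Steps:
-m(-89) = -1/(-89) = -1*(-1/89) = 1/89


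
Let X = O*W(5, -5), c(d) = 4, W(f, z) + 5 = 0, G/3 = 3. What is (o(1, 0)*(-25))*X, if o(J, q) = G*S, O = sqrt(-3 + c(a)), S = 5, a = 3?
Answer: 5625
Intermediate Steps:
G = 9 (G = 3*3 = 9)
W(f, z) = -5 (W(f, z) = -5 + 0 = -5)
O = 1 (O = sqrt(-3 + 4) = sqrt(1) = 1)
X = -5 (X = 1*(-5) = -5)
o(J, q) = 45 (o(J, q) = 9*5 = 45)
(o(1, 0)*(-25))*X = (45*(-25))*(-5) = -1125*(-5) = 5625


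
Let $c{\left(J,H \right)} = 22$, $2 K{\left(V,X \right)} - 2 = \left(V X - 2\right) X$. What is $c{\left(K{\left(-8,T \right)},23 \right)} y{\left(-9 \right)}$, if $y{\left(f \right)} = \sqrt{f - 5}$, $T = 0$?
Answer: $22 i \sqrt{14} \approx 82.316 i$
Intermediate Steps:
$K{\left(V,X \right)} = 1 + \frac{X \left(-2 + V X\right)}{2}$ ($K{\left(V,X \right)} = 1 + \frac{\left(V X - 2\right) X}{2} = 1 + \frac{\left(-2 + V X\right) X}{2} = 1 + \frac{X \left(-2 + V X\right)}{2}$)
$y{\left(f \right)} = \sqrt{-5 + f}$
$c{\left(K{\left(-8,T \right)},23 \right)} y{\left(-9 \right)} = 22 \sqrt{-5 - 9} = 22 \sqrt{-14} = 22 i \sqrt{14}$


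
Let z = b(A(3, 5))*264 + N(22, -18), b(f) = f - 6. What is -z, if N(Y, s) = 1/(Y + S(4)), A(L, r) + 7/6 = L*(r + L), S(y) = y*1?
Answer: -115545/26 ≈ -4444.0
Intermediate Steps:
S(y) = y
A(L, r) = -7/6 + L*(L + r) (A(L, r) = -7/6 + L*(r + L) = -7/6 + L*(L + r))
N(Y, s) = 1/(4 + Y) (N(Y, s) = 1/(Y + 4) = 1/(4 + Y))
b(f) = -6 + f
z = 115545/26 (z = (-6 + (-7/6 + 3**2 + 3*5))*264 + 1/(4 + 22) = (-6 + (-7/6 + 9 + 15))*264 + 1/26 = (-6 + 137/6)*264 + 1/26 = (101/6)*264 + 1/26 = 4444 + 1/26 = 115545/26 ≈ 4444.0)
-z = -1*115545/26 = -115545/26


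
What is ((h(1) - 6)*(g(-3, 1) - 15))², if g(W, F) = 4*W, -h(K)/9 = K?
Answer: 164025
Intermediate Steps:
h(K) = -9*K
((h(1) - 6)*(g(-3, 1) - 15))² = ((-9*1 - 6)*(4*(-3) - 15))² = ((-9 - 6)*(-12 - 15))² = (-15*(-27))² = 405² = 164025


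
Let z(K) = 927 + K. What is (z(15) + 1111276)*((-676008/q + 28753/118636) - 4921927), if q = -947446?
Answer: -153828205500629727710637/28100300914 ≈ -5.4743e+12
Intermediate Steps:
(z(15) + 1111276)*((-676008/q + 28753/118636) - 4921927) = ((927 + 15) + 1111276)*((-676008/(-947446) + 28753/118636) - 4921927) = (942 + 1111276)*((-676008*(-1/947446) + 28753*(1/118636)) - 4921927) = 1112218*((338004/473723 + 28753/118636) - 4921927) = 1112218*(53720399963/56200601828 - 4921927) = 1112218*(-276615205833082593/56200601828) = -153828205500629727710637/28100300914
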